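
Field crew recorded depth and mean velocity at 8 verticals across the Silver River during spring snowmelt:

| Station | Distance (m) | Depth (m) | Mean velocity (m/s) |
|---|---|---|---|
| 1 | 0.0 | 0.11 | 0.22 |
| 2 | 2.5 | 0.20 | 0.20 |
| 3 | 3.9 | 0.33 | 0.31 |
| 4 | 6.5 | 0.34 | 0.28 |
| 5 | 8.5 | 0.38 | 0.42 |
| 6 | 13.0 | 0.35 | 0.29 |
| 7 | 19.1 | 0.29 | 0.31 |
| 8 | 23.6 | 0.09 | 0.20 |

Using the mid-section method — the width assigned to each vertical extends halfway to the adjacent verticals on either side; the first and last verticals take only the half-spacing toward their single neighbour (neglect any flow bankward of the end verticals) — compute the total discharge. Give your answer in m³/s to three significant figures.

2.11 m³/s

w_1 = (2.5 − 0.0)/2 = 1.25 m; q_1 = 0.22 × 0.11 × 1.25 = 0.03025 m³/s
w_2 = (3.9 − 0.0)/2 = 1.95 m; q_2 = 0.20 × 0.20 × 1.95 = 0.07800 m³/s
w_3 = (6.5 − 2.5)/2 = 2 m; q_3 = 0.31 × 0.33 × 2 = 0.2046 m³/s
w_4 = (8.5 − 3.9)/2 = 2.3 m; q_4 = 0.28 × 0.34 × 2.3 = 0.2190 m³/s
w_5 = (13.0 − 6.5)/2 = 3.25 m; q_5 = 0.42 × 0.38 × 3.25 = 0.5187 m³/s
w_6 = (19.1 − 8.5)/2 = 5.3 m; q_6 = 0.29 × 0.35 × 5.3 = 0.5380 m³/s
w_7 = (23.6 − 13.0)/2 = 5.3 m; q_7 = 0.31 × 0.29 × 5.3 = 0.4765 m³/s
w_8 = (23.6 − 19.1)/2 = 2.25 m; q_8 = 0.20 × 0.09 × 2.25 = 0.04050 m³/s
Q = Σ qᵢ = 2.105 m³/s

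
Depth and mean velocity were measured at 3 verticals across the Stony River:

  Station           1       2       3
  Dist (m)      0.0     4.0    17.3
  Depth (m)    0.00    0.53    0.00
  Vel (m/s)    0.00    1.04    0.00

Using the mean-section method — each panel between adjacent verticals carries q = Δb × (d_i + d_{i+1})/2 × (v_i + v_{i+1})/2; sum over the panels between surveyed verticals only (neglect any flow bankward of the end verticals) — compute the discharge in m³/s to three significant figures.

Panel 1-2: Δb = 4 m, d̄ = (0.00+0.53)/2 = 0.265, v̄ = (0.00+1.04)/2 = 0.52 → q = 4×0.265×0.52 = 0.5512 m³/s
Panel 2-3: Δb = 13.3 m, d̄ = (0.53+0.00)/2 = 0.265, v̄ = (1.04+0.00)/2 = 0.52 → q = 13.3×0.265×0.52 = 1.833 m³/s
Q = Σ q = 2.384 m³/s

2.38 m³/s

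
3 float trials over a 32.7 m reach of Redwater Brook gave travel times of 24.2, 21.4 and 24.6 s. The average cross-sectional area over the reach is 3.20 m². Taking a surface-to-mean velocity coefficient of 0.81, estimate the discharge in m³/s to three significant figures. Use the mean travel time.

3.62 m³/s

t̄ = (24.2 + 21.4 + 24.6) / 3 = 23.4 s
v_surface = L / t̄ = 32.7 / 23.4 = 1.397 m/s
v_mean = 0.81 × 1.397 = 1.132 m/s
Q = A × v_mean = 3.20 × 1.132 = 3.622 m³/s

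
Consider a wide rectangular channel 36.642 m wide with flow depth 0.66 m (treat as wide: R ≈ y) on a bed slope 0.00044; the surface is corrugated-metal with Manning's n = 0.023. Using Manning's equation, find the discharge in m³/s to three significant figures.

A = b·y = 36.642 × 0.66 = 24.18 m²
Wide channel: R ≈ y = 0.66 m
Q = (1/n)·A·R^(2/3)·S^(1/2) = (1/0.023) × 24.18 × 0.6600^(2/3) × 0.00044^(1/2) = 16.72 m³/s

16.7 m³/s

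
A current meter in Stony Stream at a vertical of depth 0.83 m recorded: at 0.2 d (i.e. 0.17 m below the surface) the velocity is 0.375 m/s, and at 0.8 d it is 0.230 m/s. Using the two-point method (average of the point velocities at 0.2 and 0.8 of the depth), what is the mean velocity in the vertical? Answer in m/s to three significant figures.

0.303 m/s

v̄ = (0.375 + 0.230) / 2 = 0.3025 m/s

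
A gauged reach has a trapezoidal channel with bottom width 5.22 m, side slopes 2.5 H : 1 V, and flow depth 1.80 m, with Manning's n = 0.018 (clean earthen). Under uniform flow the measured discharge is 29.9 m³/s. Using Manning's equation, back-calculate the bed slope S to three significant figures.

0.000765

A = (b + z·y)·y = (5.22 + 2.5×1.80)×1.80 = 17.50 m²
P = b + 2y√(1+z²) = 5.22 + 2×1.80×√(1+2.5²) = 14.91 m
R = A/P = 17.50/14.91 = 1.173 m
S = (Q·n / (1·A·R^(2/3)))² = (29.9×0.018 / (1×17.50×1.112))² = 0.0007648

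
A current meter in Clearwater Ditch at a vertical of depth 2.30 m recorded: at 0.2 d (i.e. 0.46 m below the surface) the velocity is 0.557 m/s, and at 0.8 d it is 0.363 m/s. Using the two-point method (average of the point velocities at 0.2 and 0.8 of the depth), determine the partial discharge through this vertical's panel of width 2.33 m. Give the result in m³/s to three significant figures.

v̄ = (0.557 + 0.363) / 2 = 0.4600 m/s
q = v̄ × d × w = 0.4600 × 2.30 × 2.33 = 2.465 m³/s

2.47 m³/s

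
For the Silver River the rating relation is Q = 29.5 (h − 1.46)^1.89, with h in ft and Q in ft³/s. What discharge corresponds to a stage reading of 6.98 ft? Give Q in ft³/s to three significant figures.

745 ft³/s

Q = 29.5 × (6.98 − 1.46)^1.89 = 29.5 × 5.52^1.89 = 744.9 ft³/s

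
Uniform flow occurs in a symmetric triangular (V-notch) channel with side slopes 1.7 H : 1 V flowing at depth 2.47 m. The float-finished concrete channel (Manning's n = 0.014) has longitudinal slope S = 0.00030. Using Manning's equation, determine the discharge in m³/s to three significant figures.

13.4 m³/s

A = z·y² = 1.7×2.47² = 10.37 m²
P = 2y√(1+z²) = 2×2.47×√(1+1.7²) = 9.743 m
R = A/P = 10.37/9.743 = 1.064 m
Q = (1/n)·A·R^(2/3)·S^(1/2) = (1/0.014) × 10.37 × 1.064^(2/3) × 0.00030^(1/2) = 13.38 m³/s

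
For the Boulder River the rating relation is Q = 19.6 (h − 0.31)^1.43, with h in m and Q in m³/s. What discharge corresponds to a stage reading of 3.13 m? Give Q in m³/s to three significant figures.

Q = 19.6 × (3.13 − 0.31)^1.43 = 19.6 × 2.82^1.43 = 86.32 m³/s

86.3 m³/s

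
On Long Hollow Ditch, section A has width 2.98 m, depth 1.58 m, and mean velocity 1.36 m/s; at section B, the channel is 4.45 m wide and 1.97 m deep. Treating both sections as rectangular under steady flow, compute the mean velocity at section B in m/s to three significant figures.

Q = A₁V₁ = (2.98×1.58) × 1.36 = 6.403 m³/s
A₂ = 4.45 × 1.97 = 8.767 m²
V₂ = Q/A₂ = 6.403/8.767 = 0.7304 m/s

0.730 m/s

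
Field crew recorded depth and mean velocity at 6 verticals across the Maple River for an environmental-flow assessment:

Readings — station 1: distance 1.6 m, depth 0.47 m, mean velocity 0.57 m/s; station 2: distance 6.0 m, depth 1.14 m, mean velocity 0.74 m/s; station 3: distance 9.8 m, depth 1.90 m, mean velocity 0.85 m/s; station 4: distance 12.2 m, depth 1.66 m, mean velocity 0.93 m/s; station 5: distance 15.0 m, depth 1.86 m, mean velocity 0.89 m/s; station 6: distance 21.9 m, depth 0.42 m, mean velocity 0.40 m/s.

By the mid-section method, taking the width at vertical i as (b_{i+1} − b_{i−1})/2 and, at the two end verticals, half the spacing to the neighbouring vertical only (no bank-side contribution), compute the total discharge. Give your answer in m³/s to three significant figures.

21.7 m³/s

w_1 = (6.0 − 1.6)/2 = 2.2 m; q_1 = 0.57 × 0.47 × 2.2 = 0.5894 m³/s
w_2 = (9.8 − 1.6)/2 = 4.1 m; q_2 = 0.74 × 1.14 × 4.1 = 3.459 m³/s
w_3 = (12.2 − 6.0)/2 = 3.1 m; q_3 = 0.85 × 1.90 × 3.1 = 5.007 m³/s
w_4 = (15.0 − 9.8)/2 = 2.6 m; q_4 = 0.93 × 1.66 × 2.6 = 4.014 m³/s
w_5 = (21.9 − 12.2)/2 = 4.85 m; q_5 = 0.89 × 1.86 × 4.85 = 8.029 m³/s
w_6 = (21.9 − 15.0)/2 = 3.45 m; q_6 = 0.40 × 0.42 × 3.45 = 0.5796 m³/s
Q = Σ qᵢ = 21.68 m³/s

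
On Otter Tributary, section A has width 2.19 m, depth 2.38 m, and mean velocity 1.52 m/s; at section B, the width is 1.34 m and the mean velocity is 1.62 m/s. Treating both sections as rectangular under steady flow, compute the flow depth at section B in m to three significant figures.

Q = A₁V₁ = (2.19×2.38) × 1.52 = 7.923 m³/s
d₂ = Q/(b₂ V₂) = 7.923/(1.34×1.62) = 3.650 m

3.65 m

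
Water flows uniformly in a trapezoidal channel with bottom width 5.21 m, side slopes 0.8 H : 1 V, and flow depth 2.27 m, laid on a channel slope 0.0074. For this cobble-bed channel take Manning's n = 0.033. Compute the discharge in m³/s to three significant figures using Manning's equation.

A = (b + z·y)·y = (5.21 + 0.8×2.27)×2.27 = 15.95 m²
P = b + 2y√(1+z²) = 5.21 + 2×2.27×√(1+0.8²) = 11.02 m
R = A/P = 15.95/11.02 = 1.447 m
Q = (1/n)·A·R^(2/3)·S^(1/2) = (1/0.033) × 15.95 × 1.447^(2/3) × 0.0074^(1/2) = 53.18 m³/s

53.2 m³/s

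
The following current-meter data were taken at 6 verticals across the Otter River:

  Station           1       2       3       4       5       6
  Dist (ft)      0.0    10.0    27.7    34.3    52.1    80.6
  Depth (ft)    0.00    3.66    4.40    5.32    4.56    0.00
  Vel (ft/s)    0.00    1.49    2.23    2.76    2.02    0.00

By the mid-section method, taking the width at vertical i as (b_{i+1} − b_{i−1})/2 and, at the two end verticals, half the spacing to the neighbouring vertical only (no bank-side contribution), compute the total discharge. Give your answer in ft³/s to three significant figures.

w_2 = (27.7 − 0.0)/2 = 13.85 ft; q_2 = 1.49 × 3.66 × 13.85 = 75.53 ft³/s
w_3 = (34.3 − 10.0)/2 = 12.15 ft; q_3 = 2.23 × 4.40 × 12.15 = 119.2 ft³/s
w_4 = (52.1 − 27.7)/2 = 12.2 ft; q_4 = 2.76 × 5.32 × 12.2 = 179.1 ft³/s
w_5 = (80.6 − 34.3)/2 = 23.15 ft; q_5 = 2.02 × 4.56 × 23.15 = 213.2 ft³/s
Stations 1, 6 contribute zero (depth or velocity is 0).
Q = Σ qᵢ = 587.1 ft³/s

587 ft³/s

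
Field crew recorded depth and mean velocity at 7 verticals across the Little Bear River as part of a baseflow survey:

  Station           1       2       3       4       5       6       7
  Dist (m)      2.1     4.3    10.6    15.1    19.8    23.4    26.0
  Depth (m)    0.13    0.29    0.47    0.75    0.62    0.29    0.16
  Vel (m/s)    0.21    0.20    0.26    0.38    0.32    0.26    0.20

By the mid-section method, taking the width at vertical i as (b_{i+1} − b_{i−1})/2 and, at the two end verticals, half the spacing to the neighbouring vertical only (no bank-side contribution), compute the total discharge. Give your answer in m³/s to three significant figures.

w_1 = (4.3 − 2.1)/2 = 1.1 m; q_1 = 0.21 × 0.13 × 1.1 = 0.03003 m³/s
w_2 = (10.6 − 2.1)/2 = 4.25 m; q_2 = 0.20 × 0.29 × 4.25 = 0.2465 m³/s
w_3 = (15.1 − 4.3)/2 = 5.4 m; q_3 = 0.26 × 0.47 × 5.4 = 0.6599 m³/s
w_4 = (19.8 − 10.6)/2 = 4.6 m; q_4 = 0.38 × 0.75 × 4.6 = 1.311 m³/s
w_5 = (23.4 − 15.1)/2 = 4.15 m; q_5 = 0.32 × 0.62 × 4.15 = 0.8234 m³/s
w_6 = (26.0 − 19.8)/2 = 3.1 m; q_6 = 0.26 × 0.29 × 3.1 = 0.2337 m³/s
w_7 = (26.0 − 23.4)/2 = 1.3 m; q_7 = 0.20 × 0.16 × 1.3 = 0.04160 m³/s
Q = Σ qᵢ = 3.346 m³/s

3.35 m³/s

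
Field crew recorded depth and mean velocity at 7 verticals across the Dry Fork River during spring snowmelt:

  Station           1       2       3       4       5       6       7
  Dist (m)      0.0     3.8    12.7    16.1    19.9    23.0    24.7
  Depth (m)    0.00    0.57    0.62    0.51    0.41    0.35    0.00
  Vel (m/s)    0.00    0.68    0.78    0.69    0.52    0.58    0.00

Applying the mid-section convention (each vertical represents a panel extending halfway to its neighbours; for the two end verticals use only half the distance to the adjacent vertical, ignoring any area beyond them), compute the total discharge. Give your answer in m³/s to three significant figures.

7.92 m³/s

w_2 = (12.7 − 0.0)/2 = 6.35 m; q_2 = 0.68 × 0.57 × 6.35 = 2.461 m³/s
w_3 = (16.1 − 3.8)/2 = 6.15 m; q_3 = 0.78 × 0.62 × 6.15 = 2.974 m³/s
w_4 = (19.9 − 12.7)/2 = 3.6 m; q_4 = 0.69 × 0.51 × 3.6 = 1.267 m³/s
w_5 = (23.0 − 16.1)/2 = 3.45 m; q_5 = 0.52 × 0.41 × 3.45 = 0.7355 m³/s
w_6 = (24.7 − 19.9)/2 = 2.4 m; q_6 = 0.58 × 0.35 × 2.4 = 0.4872 m³/s
Stations 1, 7 contribute zero (depth or velocity is 0).
Q = Σ qᵢ = 7.925 m³/s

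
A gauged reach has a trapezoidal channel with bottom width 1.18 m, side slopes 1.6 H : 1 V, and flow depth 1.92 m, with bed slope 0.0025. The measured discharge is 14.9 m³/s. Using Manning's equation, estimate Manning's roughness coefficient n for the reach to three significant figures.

A = (b + z·y)·y = (1.18 + 1.6×1.92)×1.92 = 8.164 m²
P = b + 2y√(1+z²) = 1.18 + 2×1.92×√(1+1.6²) = 8.425 m
R = A/P = 8.164/8.425 = 0.9690 m
n = (1/Q)·A·R^(2/3)·S^(1/2) = (1/14.9) × 8.164 × 0.9792 × 0.05000 = 0.02683

0.0268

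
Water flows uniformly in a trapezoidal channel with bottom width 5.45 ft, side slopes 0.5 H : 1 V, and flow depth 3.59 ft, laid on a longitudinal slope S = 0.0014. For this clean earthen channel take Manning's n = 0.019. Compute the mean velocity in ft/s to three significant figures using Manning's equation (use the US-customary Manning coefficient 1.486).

4.54 ft/s

A = (b + z·y)·y = (5.45 + 0.5×3.59)×3.59 = 26.01 ft²
P = b + 2y√(1+z²) = 5.45 + 2×3.59×√(1+0.5²) = 13.48 ft
R = A/P = 26.01/13.48 = 1.930 ft
Q = (1.486/n)·A·R^(2/3)·S^(1/2) = (1.486/0.019) × 26.01 × 1.930^(2/3) × 0.0014^(1/2) = 118.0 ft³/s
V = Q/A = 118.0/26.01 = 4.536 ft/s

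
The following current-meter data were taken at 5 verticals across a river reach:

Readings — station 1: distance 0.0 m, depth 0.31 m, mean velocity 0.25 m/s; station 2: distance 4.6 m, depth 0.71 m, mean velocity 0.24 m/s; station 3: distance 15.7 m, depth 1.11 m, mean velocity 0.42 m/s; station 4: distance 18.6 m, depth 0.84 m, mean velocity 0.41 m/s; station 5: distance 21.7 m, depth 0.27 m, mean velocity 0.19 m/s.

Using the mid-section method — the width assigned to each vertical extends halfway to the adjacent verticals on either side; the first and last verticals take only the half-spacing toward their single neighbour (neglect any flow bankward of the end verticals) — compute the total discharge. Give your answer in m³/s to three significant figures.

w_1 = (4.6 − 0.0)/2 = 2.3 m; q_1 = 0.25 × 0.31 × 2.3 = 0.1783 m³/s
w_2 = (15.7 − 0.0)/2 = 7.85 m; q_2 = 0.24 × 0.71 × 7.85 = 1.338 m³/s
w_3 = (18.6 − 4.6)/2 = 7 m; q_3 = 0.42 × 1.11 × 7 = 3.263 m³/s
w_4 = (21.7 − 15.7)/2 = 3 m; q_4 = 0.41 × 0.84 × 3 = 1.033 m³/s
w_5 = (21.7 − 18.6)/2 = 1.55 m; q_5 = 0.19 × 0.27 × 1.55 = 0.07952 m³/s
Q = Σ qᵢ = 5.892 m³/s

5.89 m³/s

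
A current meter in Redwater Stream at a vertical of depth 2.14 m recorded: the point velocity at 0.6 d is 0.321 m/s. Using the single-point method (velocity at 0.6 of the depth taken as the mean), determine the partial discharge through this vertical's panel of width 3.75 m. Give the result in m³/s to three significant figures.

v̄ = v₀.₆ = 0.321 m/s
q = v̄ × d × w = 0.3210 × 2.14 × 3.75 = 2.576 m³/s

2.58 m³/s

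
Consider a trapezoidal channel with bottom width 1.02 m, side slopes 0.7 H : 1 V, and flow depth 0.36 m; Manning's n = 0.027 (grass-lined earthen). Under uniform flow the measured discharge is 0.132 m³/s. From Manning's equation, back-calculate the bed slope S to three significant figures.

A = (b + z·y)·y = (1.02 + 0.7×0.36)×0.36 = 0.4579 m²
P = b + 2y√(1+z²) = 1.02 + 2×0.36×√(1+0.7²) = 1.899 m
R = A/P = 0.4579/1.899 = 0.2412 m
S = (Q·n / (1·A·R^(2/3)))² = (0.132×0.027 / (1×0.4579×0.3874))² = 0.0004036

0.000404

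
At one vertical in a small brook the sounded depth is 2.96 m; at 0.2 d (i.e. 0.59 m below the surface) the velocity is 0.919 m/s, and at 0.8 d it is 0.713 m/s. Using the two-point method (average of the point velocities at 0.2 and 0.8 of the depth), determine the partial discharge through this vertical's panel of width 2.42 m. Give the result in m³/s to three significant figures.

v̄ = (0.919 + 0.713) / 2 = 0.8160 m/s
q = v̄ × d × w = 0.8160 × 2.96 × 2.42 = 5.845 m³/s

5.85 m³/s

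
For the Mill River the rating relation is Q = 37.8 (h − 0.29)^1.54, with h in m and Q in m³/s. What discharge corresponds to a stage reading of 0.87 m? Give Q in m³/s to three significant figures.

16.3 m³/s

Q = 37.8 × (0.87 − 0.29)^1.54 = 37.8 × 0.58^1.54 = 16.34 m³/s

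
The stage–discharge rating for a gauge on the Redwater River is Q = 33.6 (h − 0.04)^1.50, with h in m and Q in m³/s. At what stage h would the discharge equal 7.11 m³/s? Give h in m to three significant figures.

h − h₀ = (Q/C)^(1/b) = (7.11/33.6)^(1/1.50) = 0.3551 m
h = 0.04 + 0.3551 = 0.3951 m

0.395 m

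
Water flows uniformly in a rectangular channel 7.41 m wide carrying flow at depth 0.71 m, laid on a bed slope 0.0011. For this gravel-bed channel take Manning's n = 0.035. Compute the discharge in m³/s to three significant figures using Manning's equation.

A = b·y = 7.41 × 0.71 = 5.261 m²
P = b + 2y = 7.41 + 2×0.71 = 8.830 m
R = A/P = 5.261/8.830 = 0.5958 m
Q = (1/n)·A·R^(2/3)·S^(1/2) = (1/0.035) × 5.261 × 0.5958^(2/3) × 0.0011^(1/2) = 3.530 m³/s

3.53 m³/s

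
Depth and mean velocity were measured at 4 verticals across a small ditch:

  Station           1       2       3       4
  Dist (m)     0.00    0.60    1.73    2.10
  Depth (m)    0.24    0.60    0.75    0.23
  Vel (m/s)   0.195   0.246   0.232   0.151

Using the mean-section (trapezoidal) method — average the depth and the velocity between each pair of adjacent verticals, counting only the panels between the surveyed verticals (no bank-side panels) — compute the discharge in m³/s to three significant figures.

Panel 1-2: Δb = 0.6 m, d̄ = (0.24+0.60)/2 = 0.42, v̄ = (0.195+0.246)/2 = 0.2205 → q = 0.6×0.42×0.2205 = 0.05557 m³/s
Panel 2-3: Δb = 1.13 m, d̄ = (0.60+0.75)/2 = 0.675, v̄ = (0.246+0.232)/2 = 0.239 → q = 1.13×0.675×0.239 = 0.1823 m³/s
Panel 3-4: Δb = 0.37 m, d̄ = (0.75+0.23)/2 = 0.49, v̄ = (0.232+0.151)/2 = 0.1915 → q = 0.37×0.49×0.1915 = 0.03472 m³/s
Q = Σ q = 0.2726 m³/s

0.273 m³/s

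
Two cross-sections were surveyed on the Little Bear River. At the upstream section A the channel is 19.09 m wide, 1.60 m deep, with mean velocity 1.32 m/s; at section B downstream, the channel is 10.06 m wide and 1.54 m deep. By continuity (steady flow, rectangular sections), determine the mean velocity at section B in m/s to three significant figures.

2.60 m/s

Q = A₁V₁ = (19.09×1.60) × 1.32 = 40.32 m³/s
A₂ = 10.06 × 1.54 = 15.49 m²
V₂ = Q/A₂ = 40.32/15.49 = 2.602 m/s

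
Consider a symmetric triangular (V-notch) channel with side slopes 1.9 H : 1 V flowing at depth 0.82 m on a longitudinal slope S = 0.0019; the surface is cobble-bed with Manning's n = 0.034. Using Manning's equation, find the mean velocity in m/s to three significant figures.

A = z·y² = 1.9×0.82² = 1.278 m²
P = 2y√(1+z²) = 2×0.82×√(1+1.9²) = 3.521 m
R = A/P = 1.278/3.521 = 0.3628 m
Q = (1/n)·A·R^(2/3)·S^(1/2) = (1/0.034) × 1.278 × 0.3628^(2/3) × 0.0019^(1/2) = 0.8332 m³/s
V = Q/A = 0.8332/1.278 = 0.6522 m/s

0.652 m/s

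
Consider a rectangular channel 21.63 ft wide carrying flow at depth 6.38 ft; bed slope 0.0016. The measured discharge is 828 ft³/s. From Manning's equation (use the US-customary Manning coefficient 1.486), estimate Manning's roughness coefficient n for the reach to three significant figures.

A = b·y = 21.63 × 6.38 = 138.0 ft²
P = b + 2y = 21.63 + 2×6.38 = 34.39 ft
R = A/P = 138.0/34.39 = 4.013 ft
n = (1.486/Q)·A·R^(2/3)·S^(1/2) = (1.486/828) × 138.0 × 2.525 × 0.04000 = 0.02502

0.0250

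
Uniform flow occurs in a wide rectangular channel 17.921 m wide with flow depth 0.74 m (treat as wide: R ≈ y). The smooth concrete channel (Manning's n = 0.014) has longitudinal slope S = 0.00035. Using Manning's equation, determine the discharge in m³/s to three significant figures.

14.5 m³/s

A = b·y = 17.921 × 0.74 = 13.26 m²
Wide channel: R ≈ y = 0.74 m
Q = (1/n)·A·R^(2/3)·S^(1/2) = (1/0.014) × 13.26 × 0.7400^(2/3) × 0.00035^(1/2) = 14.50 m³/s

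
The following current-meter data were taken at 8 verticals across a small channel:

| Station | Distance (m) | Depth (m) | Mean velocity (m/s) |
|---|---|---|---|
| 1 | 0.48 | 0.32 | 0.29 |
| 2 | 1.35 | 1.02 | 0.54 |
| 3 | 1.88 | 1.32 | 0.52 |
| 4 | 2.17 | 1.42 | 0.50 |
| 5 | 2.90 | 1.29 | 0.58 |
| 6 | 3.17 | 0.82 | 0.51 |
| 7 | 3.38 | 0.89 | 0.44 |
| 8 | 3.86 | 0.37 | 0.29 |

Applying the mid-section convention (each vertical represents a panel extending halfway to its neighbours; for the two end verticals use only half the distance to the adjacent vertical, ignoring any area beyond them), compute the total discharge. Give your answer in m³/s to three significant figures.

w_1 = (1.35 − 0.48)/2 = 0.435 m; q_1 = 0.29 × 0.32 × 0.435 = 0.04037 m³/s
w_2 = (1.88 − 0.48)/2 = 0.7 m; q_2 = 0.54 × 1.02 × 0.7 = 0.3856 m³/s
w_3 = (2.17 − 1.35)/2 = 0.41 m; q_3 = 0.52 × 1.32 × 0.41 = 0.2814 m³/s
w_4 = (2.90 − 1.88)/2 = 0.51 m; q_4 = 0.50 × 1.42 × 0.51 = 0.3621 m³/s
w_5 = (3.17 − 2.17)/2 = 0.5 m; q_5 = 0.58 × 1.29 × 0.5 = 0.3741 m³/s
w_6 = (3.38 − 2.90)/2 = 0.24 m; q_6 = 0.51 × 0.82 × 0.24 = 0.1004 m³/s
w_7 = (3.86 − 3.17)/2 = 0.345 m; q_7 = 0.44 × 0.89 × 0.345 = 0.1351 m³/s
w_8 = (3.86 − 3.38)/2 = 0.24 m; q_8 = 0.29 × 0.37 × 0.24 = 0.02575 m³/s
Q = Σ qᵢ = 1.705 m³/s

1.70 m³/s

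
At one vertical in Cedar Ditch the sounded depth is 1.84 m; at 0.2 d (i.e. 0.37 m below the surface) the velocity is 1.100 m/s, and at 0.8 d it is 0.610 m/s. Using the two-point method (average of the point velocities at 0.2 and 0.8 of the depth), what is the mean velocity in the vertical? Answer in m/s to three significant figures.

v̄ = (1.100 + 0.610) / 2 = 0.8550 m/s

0.855 m/s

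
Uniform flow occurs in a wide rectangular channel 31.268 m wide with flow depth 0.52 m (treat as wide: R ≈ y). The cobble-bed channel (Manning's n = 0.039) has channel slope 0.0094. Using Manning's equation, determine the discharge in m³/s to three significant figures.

A = b·y = 31.268 × 0.52 = 16.26 m²
Wide channel: R ≈ y = 0.52 m
Q = (1/n)·A·R^(2/3)·S^(1/2) = (1/0.039) × 16.26 × 0.5200^(2/3) × 0.0094^(1/2) = 26.14 m³/s

26.1 m³/s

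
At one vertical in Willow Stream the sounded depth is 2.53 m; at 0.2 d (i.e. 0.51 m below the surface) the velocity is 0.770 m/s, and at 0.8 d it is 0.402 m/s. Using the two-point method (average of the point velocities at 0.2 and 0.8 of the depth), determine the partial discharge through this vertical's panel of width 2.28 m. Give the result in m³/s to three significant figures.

v̄ = (0.770 + 0.402) / 2 = 0.5860 m/s
q = v̄ × d × w = 0.5860 × 2.53 × 2.28 = 3.380 m³/s

3.38 m³/s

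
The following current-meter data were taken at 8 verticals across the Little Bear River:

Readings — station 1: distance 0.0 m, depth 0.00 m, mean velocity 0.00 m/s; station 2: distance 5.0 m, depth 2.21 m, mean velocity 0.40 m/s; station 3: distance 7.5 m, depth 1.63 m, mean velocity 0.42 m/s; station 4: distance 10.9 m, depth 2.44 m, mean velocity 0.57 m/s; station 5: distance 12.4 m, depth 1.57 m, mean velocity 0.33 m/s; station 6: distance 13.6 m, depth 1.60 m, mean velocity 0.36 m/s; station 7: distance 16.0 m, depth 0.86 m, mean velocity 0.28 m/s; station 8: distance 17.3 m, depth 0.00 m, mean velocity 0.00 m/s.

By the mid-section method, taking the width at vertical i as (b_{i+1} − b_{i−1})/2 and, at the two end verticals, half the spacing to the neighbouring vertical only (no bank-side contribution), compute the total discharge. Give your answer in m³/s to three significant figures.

10.9 m³/s

w_2 = (7.5 − 0.0)/2 = 3.75 m; q_2 = 0.40 × 2.21 × 3.75 = 3.315 m³/s
w_3 = (10.9 − 5.0)/2 = 2.95 m; q_3 = 0.42 × 1.63 × 2.95 = 2.020 m³/s
w_4 = (12.4 − 7.5)/2 = 2.45 m; q_4 = 0.57 × 2.44 × 2.45 = 3.407 m³/s
w_5 = (13.6 − 10.9)/2 = 1.35 m; q_5 = 0.33 × 1.57 × 1.35 = 0.6994 m³/s
w_6 = (16.0 − 12.4)/2 = 1.8 m; q_6 = 0.36 × 1.60 × 1.8 = 1.037 m³/s
w_7 = (17.3 − 13.6)/2 = 1.85 m; q_7 = 0.28 × 0.86 × 1.85 = 0.4455 m³/s
Stations 1, 8 contribute zero (depth or velocity is 0).
Q = Σ qᵢ = 10.92 m³/s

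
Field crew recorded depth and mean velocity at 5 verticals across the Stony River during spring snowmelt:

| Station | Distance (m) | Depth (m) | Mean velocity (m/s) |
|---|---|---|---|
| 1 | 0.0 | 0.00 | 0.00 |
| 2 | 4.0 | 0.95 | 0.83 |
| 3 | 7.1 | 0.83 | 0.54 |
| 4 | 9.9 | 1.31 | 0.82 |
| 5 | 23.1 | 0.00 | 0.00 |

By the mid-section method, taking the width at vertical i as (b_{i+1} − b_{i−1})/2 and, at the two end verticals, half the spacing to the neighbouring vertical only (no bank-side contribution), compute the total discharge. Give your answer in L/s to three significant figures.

12700 L/s

w_2 = (7.1 − 0.0)/2 = 3.55 m; q_2 = 0.83 × 0.95 × 3.55 = 2.799 m³/s
w_3 = (9.9 − 4.0)/2 = 2.95 m; q_3 = 0.54 × 0.83 × 2.95 = 1.322 m³/s
w_4 = (23.1 − 7.1)/2 = 8 m; q_4 = 0.82 × 1.31 × 8 = 8.594 m³/s
Stations 1, 5 contribute zero (depth or velocity is 0).
Q = Σ qᵢ = 12.71 m³/s
= 12.71 × 1000 = 12710 L/s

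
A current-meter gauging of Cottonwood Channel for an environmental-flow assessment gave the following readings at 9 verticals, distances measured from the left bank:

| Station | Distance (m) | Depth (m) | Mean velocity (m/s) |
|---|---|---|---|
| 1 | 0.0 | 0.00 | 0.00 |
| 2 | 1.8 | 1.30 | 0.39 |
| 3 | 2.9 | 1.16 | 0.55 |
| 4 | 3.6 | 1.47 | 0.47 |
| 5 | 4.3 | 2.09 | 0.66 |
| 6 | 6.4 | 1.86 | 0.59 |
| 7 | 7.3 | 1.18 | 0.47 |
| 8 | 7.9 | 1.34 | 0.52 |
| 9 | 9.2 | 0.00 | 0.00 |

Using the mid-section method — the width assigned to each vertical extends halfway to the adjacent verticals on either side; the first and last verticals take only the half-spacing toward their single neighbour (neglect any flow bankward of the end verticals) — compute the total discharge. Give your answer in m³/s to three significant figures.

6.45 m³/s

w_2 = (2.9 − 0.0)/2 = 1.45 m; q_2 = 0.39 × 1.30 × 1.45 = 0.7352 m³/s
w_3 = (3.6 − 1.8)/2 = 0.9 m; q_3 = 0.55 × 1.16 × 0.9 = 0.5742 m³/s
w_4 = (4.3 − 2.9)/2 = 0.7 m; q_4 = 0.47 × 1.47 × 0.7 = 0.4836 m³/s
w_5 = (6.4 − 3.6)/2 = 1.4 m; q_5 = 0.66 × 2.09 × 1.4 = 1.931 m³/s
w_6 = (7.3 − 4.3)/2 = 1.5 m; q_6 = 0.59 × 1.86 × 1.5 = 1.646 m³/s
w_7 = (7.9 − 6.4)/2 = 0.75 m; q_7 = 0.47 × 1.18 × 0.75 = 0.4160 m³/s
w_8 = (9.2 − 7.3)/2 = 0.95 m; q_8 = 0.52 × 1.34 × 0.95 = 0.6620 m³/s
Stations 1, 9 contribute zero (depth or velocity is 0).
Q = Σ qᵢ = 6.448 m³/s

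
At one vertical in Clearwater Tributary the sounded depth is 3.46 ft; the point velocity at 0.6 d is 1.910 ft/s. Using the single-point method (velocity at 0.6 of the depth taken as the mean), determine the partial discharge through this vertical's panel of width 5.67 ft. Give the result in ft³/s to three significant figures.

v̄ = v₀.₆ = 1.910 ft/s
q = v̄ × d × w = 1.910 × 3.46 × 5.67 = 37.47 ft³/s

37.5 ft³/s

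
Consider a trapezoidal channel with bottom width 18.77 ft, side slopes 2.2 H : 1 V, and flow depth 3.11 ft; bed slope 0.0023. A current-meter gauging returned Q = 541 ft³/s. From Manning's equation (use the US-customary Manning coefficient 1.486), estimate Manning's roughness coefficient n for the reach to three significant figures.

0.0186

A = (b + z·y)·y = (18.77 + 2.2×3.11)×3.11 = 79.65 ft²
P = b + 2y√(1+z²) = 18.77 + 2×3.11×√(1+2.2²) = 33.80 ft
R = A/P = 79.65/33.80 = 2.357 ft
n = (1.486/Q)·A·R^(2/3)·S^(1/2) = (1.486/541) × 79.65 × 1.771 × 0.04796 = 0.01858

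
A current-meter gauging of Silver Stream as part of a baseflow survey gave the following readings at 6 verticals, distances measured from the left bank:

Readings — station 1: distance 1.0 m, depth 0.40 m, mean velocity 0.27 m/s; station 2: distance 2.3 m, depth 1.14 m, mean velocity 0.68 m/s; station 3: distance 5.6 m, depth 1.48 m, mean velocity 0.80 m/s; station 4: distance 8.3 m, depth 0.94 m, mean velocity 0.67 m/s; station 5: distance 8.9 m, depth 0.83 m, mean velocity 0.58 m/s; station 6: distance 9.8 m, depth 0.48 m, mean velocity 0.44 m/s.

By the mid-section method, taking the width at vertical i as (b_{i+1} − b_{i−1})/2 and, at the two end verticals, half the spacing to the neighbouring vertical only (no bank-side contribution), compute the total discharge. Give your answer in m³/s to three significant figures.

w_1 = (2.3 − 1.0)/2 = 0.65 m; q_1 = 0.27 × 0.40 × 0.65 = 0.07020 m³/s
w_2 = (5.6 − 1.0)/2 = 2.3 m; q_2 = 0.68 × 1.14 × 2.3 = 1.783 m³/s
w_3 = (8.3 − 2.3)/2 = 3 m; q_3 = 0.80 × 1.48 × 3 = 3.552 m³/s
w_4 = (8.9 − 5.6)/2 = 1.65 m; q_4 = 0.67 × 0.94 × 1.65 = 1.039 m³/s
w_5 = (9.8 − 8.3)/2 = 0.75 m; q_5 = 0.58 × 0.83 × 0.75 = 0.3611 m³/s
w_6 = (9.8 − 8.9)/2 = 0.45 m; q_6 = 0.44 × 0.48 × 0.45 = 0.09504 m³/s
Q = Σ qᵢ = 6.900 m³/s

6.90 m³/s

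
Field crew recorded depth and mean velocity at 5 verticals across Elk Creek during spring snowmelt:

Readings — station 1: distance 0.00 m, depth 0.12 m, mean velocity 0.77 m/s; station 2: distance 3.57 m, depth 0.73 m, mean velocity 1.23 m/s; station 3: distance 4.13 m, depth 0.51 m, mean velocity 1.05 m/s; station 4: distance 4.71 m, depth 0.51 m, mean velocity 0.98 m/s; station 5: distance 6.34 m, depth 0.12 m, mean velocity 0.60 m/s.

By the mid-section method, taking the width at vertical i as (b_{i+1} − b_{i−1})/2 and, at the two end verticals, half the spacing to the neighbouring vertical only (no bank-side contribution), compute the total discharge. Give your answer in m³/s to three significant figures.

w_1 = (3.57 − 0.00)/2 = 1.785 m; q_1 = 0.77 × 0.12 × 1.785 = 0.1649 m³/s
w_2 = (4.13 − 0.00)/2 = 2.065 m; q_2 = 1.23 × 0.73 × 2.065 = 1.854 m³/s
w_3 = (4.71 − 3.57)/2 = 0.57 m; q_3 = 1.05 × 0.51 × 0.57 = 0.3052 m³/s
w_4 = (6.34 − 4.13)/2 = 1.105 m; q_4 = 0.98 × 0.51 × 1.105 = 0.5523 m³/s
w_5 = (6.34 − 4.71)/2 = 0.815 m; q_5 = 0.60 × 0.12 × 0.815 = 0.05868 m³/s
Q = Σ qᵢ = 2.935 m³/s

2.94 m³/s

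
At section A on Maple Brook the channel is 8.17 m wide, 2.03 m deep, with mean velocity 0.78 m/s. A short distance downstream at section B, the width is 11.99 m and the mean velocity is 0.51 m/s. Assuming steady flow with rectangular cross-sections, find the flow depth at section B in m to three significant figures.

2.12 m

Q = A₁V₁ = (8.17×2.03) × 0.78 = 12.94 m³/s
d₂ = Q/(b₂ V₂) = 12.94/(11.99×0.51) = 2.116 m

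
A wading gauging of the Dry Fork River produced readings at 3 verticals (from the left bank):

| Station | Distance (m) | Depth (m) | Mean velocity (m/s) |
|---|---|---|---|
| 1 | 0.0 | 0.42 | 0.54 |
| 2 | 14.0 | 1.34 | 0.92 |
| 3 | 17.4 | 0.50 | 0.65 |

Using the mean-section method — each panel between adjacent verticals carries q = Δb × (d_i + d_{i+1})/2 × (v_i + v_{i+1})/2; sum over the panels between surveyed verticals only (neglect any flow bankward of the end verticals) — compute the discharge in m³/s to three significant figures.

11.4 m³/s

Panel 1-2: Δb = 14 m, d̄ = (0.42+1.34)/2 = 0.88, v̄ = (0.54+0.92)/2 = 0.73 → q = 14×0.88×0.73 = 8.994 m³/s
Panel 2-3: Δb = 3.4 m, d̄ = (1.34+0.50)/2 = 0.92, v̄ = (0.92+0.65)/2 = 0.785 → q = 3.4×0.92×0.785 = 2.455 m³/s
Q = Σ q = 11.45 m³/s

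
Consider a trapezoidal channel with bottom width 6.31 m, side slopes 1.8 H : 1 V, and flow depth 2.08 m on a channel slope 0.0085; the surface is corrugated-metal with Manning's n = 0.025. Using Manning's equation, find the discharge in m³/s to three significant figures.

96.8 m³/s

A = (b + z·y)·y = (6.31 + 1.8×2.08)×2.08 = 20.91 m²
P = b + 2y√(1+z²) = 6.31 + 2×2.08×√(1+1.8²) = 14.88 m
R = A/P = 20.91/14.88 = 1.406 m
Q = (1/n)·A·R^(2/3)·S^(1/2) = (1/0.025) × 20.91 × 1.406^(2/3) × 0.0085^(1/2) = 96.78 m³/s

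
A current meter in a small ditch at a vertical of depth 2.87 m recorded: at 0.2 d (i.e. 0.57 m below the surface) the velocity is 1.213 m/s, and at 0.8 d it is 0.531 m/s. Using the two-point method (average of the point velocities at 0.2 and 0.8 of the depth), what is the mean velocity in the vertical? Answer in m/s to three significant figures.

v̄ = (1.213 + 0.531) / 2 = 0.8720 m/s

0.872 m/s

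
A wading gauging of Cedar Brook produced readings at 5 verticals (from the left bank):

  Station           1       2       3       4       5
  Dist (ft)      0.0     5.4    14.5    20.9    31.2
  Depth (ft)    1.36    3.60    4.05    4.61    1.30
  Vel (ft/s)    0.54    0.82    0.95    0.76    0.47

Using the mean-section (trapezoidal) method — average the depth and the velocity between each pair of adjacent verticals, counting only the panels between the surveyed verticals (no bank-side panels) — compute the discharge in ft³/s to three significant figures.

Panel 1-2: Δb = 5.4 ft, d̄ = (1.36+3.60)/2 = 2.48, v̄ = (0.54+0.82)/2 = 0.68 → q = 5.4×2.48×0.68 = 9.107 ft³/s
Panel 2-3: Δb = 9.1 ft, d̄ = (3.60+4.05)/2 = 3.825, v̄ = (0.82+0.95)/2 = 0.885 → q = 9.1×3.825×0.885 = 30.80 ft³/s
Panel 3-4: Δb = 6.4 ft, d̄ = (4.05+4.61)/2 = 4.33, v̄ = (0.95+0.76)/2 = 0.855 → q = 6.4×4.33×0.855 = 23.69 ft³/s
Panel 4-5: Δb = 10.3 ft, d̄ = (4.61+1.30)/2 = 2.955, v̄ = (0.76+0.47)/2 = 0.615 → q = 10.3×2.955×0.615 = 18.72 ft³/s
Q = Σ q = 82.32 ft³/s

82.3 ft³/s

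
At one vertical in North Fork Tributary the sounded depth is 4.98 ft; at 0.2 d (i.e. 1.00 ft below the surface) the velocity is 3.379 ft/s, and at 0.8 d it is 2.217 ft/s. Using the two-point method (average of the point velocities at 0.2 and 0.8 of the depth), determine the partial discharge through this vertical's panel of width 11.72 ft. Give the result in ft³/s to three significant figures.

163 ft³/s

v̄ = (3.379 + 2.217) / 2 = 2.798 ft/s
q = v̄ × d × w = 2.798 × 4.98 × 11.72 = 163.3 ft³/s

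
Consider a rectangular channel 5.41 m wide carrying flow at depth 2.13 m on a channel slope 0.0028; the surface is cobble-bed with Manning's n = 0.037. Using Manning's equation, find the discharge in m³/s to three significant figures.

18.5 m³/s

A = b·y = 5.41 × 2.13 = 11.52 m²
P = b + 2y = 5.41 + 2×2.13 = 9.670 m
R = A/P = 11.52/9.670 = 1.192 m
Q = (1/n)·A·R^(2/3)·S^(1/2) = (1/0.037) × 11.52 × 1.192^(2/3) × 0.0028^(1/2) = 18.52 m³/s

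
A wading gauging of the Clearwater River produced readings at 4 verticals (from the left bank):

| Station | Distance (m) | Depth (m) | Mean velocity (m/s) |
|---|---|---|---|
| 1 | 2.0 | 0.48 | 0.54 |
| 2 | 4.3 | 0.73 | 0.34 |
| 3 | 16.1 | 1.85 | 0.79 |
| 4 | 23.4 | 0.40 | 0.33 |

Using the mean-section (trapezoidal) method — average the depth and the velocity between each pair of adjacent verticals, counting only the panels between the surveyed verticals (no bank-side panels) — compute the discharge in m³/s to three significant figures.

13.8 m³/s

Panel 1-2: Δb = 2.3 m, d̄ = (0.48+0.73)/2 = 0.605, v̄ = (0.54+0.34)/2 = 0.44 → q = 2.3×0.605×0.44 = 0.6123 m³/s
Panel 2-3: Δb = 11.8 m, d̄ = (0.73+1.85)/2 = 1.29, v̄ = (0.34+0.79)/2 = 0.565 → q = 11.8×1.29×0.565 = 8.600 m³/s
Panel 3-4: Δb = 7.3 m, d̄ = (1.85+0.40)/2 = 1.125, v̄ = (0.79+0.33)/2 = 0.56 → q = 7.3×1.125×0.56 = 4.599 m³/s
Q = Σ q = 13.81 m³/s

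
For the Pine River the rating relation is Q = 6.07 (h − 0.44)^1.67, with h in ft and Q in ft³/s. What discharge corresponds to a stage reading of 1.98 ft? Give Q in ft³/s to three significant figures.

12.5 ft³/s

Q = 6.07 × (1.98 − 0.44)^1.67 = 6.07 × 1.54^1.67 = 12.48 ft³/s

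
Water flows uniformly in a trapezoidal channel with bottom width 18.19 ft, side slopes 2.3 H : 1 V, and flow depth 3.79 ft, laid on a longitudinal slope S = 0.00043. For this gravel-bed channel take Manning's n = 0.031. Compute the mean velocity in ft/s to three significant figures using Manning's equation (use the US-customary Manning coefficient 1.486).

A = (b + z·y)·y = (18.19 + 2.3×3.79)×3.79 = 102.0 ft²
P = b + 2y√(1+z²) = 18.19 + 2×3.79×√(1+2.3²) = 37.20 ft
R = A/P = 102.0/37.20 = 2.741 ft
Q = (1.486/n)·A·R^(2/3)·S^(1/2) = (1.486/0.031) × 102.0 × 2.741^(2/3) × 0.00043^(1/2) = 198.5 ft³/s
V = Q/A = 198.5/102.0 = 1.947 ft/s

1.95 ft/s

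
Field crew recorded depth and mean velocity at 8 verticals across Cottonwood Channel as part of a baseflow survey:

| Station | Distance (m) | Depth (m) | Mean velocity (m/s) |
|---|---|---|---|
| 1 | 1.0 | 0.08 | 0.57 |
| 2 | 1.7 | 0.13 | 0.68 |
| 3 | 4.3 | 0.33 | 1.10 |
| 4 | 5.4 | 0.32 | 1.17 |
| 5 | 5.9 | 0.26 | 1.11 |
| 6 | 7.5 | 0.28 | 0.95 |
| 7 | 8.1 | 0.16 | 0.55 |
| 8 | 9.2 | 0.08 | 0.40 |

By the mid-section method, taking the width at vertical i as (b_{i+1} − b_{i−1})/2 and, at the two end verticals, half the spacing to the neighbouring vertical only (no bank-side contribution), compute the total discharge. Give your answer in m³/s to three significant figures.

w_1 = (1.7 − 1.0)/2 = 0.35 m; q_1 = 0.57 × 0.08 × 0.35 = 0.01596 m³/s
w_2 = (4.3 − 1.0)/2 = 1.65 m; q_2 = 0.68 × 0.13 × 1.65 = 0.1459 m³/s
w_3 = (5.4 − 1.7)/2 = 1.85 m; q_3 = 1.10 × 0.33 × 1.85 = 0.6716 m³/s
w_4 = (5.9 − 4.3)/2 = 0.8 m; q_4 = 1.17 × 0.32 × 0.8 = 0.2995 m³/s
w_5 = (7.5 − 5.4)/2 = 1.05 m; q_5 = 1.11 × 0.26 × 1.05 = 0.3030 m³/s
w_6 = (8.1 − 5.9)/2 = 1.1 m; q_6 = 0.95 × 0.28 × 1.1 = 0.2926 m³/s
w_7 = (9.2 − 7.5)/2 = 0.85 m; q_7 = 0.55 × 0.16 × 0.85 = 0.07480 m³/s
w_8 = (9.2 − 8.1)/2 = 0.55 m; q_8 = 0.40 × 0.08 × 0.55 = 0.01760 m³/s
Q = Σ qᵢ = 1.821 m³/s

1.82 m³/s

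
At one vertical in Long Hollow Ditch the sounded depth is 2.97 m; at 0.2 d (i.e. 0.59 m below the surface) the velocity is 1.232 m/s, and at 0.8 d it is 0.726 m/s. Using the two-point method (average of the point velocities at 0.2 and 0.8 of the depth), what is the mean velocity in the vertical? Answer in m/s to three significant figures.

0.979 m/s

v̄ = (1.232 + 0.726) / 2 = 0.9790 m/s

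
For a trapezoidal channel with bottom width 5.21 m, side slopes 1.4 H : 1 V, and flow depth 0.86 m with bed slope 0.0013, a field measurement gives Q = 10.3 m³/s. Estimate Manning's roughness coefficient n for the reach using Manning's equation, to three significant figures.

A = (b + z·y)·y = (5.21 + 1.4×0.86)×0.86 = 5.516 m²
P = b + 2y√(1+z²) = 5.21 + 2×0.86×√(1+1.4²) = 8.169 m
R = A/P = 5.516/8.169 = 0.6752 m
n = (1/Q)·A·R^(2/3)·S^(1/2) = (1/10.3) × 5.516 × 0.7697 × 0.03606 = 0.01486

0.0149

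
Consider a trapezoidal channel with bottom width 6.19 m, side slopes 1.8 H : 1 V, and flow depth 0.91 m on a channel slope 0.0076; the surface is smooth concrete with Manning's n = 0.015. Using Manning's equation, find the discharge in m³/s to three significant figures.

33.2 m³/s

A = (b + z·y)·y = (6.19 + 1.8×0.91)×0.91 = 7.123 m²
P = b + 2y√(1+z²) = 6.19 + 2×0.91×√(1+1.8²) = 9.938 m
R = A/P = 7.123/9.938 = 0.7168 m
Q = (1/n)·A·R^(2/3)·S^(1/2) = (1/0.015) × 7.123 × 0.7168^(2/3) × 0.0076^(1/2) = 33.16 m³/s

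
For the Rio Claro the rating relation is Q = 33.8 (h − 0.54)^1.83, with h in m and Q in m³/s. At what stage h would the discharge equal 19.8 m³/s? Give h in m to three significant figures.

1.29 m

h − h₀ = (Q/C)^(1/b) = (19.8/33.8)^(1/1.83) = 0.7466 m
h = 0.54 + 0.7466 = 1.287 m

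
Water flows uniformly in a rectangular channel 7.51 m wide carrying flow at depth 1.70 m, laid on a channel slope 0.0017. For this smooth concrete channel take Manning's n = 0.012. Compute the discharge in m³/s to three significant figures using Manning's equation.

48.7 m³/s

A = b·y = 7.51 × 1.70 = 12.77 m²
P = b + 2y = 7.51 + 2×1.70 = 10.91 m
R = A/P = 12.77/10.91 = 1.170 m
Q = (1/n)·A·R^(2/3)·S^(1/2) = (1/0.012) × 12.77 × 1.170^(2/3) × 0.0017^(1/2) = 48.71 m³/s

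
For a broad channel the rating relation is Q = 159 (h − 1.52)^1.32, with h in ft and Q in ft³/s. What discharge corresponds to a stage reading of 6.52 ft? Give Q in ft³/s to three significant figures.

Q = 159 × (6.52 − 1.52)^1.32 = 159 × 5^1.32 = 1331 ft³/s

1330 ft³/s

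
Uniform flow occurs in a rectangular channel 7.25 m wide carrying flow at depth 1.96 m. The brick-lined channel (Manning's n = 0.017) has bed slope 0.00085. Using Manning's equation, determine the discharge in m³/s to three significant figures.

28.6 m³/s

A = b·y = 7.25 × 1.96 = 14.21 m²
P = b + 2y = 7.25 + 2×1.96 = 11.17 m
R = A/P = 14.21/11.17 = 1.272 m
Q = (1/n)·A·R^(2/3)·S^(1/2) = (1/0.017) × 14.21 × 1.272^(2/3) × 0.00085^(1/2) = 28.61 m³/s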